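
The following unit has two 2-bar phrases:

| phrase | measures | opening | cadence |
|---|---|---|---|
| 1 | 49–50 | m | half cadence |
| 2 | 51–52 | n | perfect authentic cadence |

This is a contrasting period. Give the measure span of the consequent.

measures 51–52

The phrase ending with the weaker cadence (half cadence) is the antecedent; the one ending more conclusively (perfect authentic cadence) is the consequent. The consequent is measures 51–52.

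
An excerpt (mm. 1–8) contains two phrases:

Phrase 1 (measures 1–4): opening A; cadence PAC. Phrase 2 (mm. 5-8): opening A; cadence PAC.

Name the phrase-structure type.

Both phrases have the same opening (A) and the same cadence (perfect authentic cadence): the second is a restatement, not a consequent, so this is a repeated phrase rather than a period.

repeated phrase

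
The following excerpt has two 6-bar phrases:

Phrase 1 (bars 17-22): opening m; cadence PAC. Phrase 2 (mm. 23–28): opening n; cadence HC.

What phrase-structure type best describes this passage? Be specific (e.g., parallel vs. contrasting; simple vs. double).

phrase group

The second phrase closes with a half cadence, which is not stronger than the first phrase's perfect authentic cadence; without a weak→strong cadential pair there is no antecedent–consequent relationship, so this is a phrase group rather than a period.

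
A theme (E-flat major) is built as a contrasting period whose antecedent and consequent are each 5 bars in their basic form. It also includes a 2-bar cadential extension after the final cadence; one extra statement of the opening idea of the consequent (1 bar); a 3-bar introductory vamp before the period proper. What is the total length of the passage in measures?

Basic contrasting period: 5 + 5 = 10 bars.
10 (basic form) + 2 (cadential extension) + 1 (extra statement) + 3 (introduction) = 16.

16 measures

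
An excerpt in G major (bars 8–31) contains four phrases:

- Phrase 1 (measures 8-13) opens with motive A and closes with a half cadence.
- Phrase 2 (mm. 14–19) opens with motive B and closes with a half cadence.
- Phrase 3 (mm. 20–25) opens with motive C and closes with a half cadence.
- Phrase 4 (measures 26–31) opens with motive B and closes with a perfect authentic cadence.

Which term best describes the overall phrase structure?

Four phrases in two halves: the first half (bars 8–19) ends with a half cadence, the second (bars 20–31) with a perfect authentic cadence — a large antecedent–consequent pair, i.e. a double period.
Phrase 3 begins with different material from phrase 1, making it contrasting.

contrasting double period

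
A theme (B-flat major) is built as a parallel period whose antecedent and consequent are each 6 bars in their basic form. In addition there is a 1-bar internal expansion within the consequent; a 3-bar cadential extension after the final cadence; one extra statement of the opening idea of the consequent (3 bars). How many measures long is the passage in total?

Basic parallel period: 6 + 6 = 12 bars.
12 (basic form) + 1 (internal expansion) + 3 (cadential extension) + 3 (extra statement) = 19.

19 measures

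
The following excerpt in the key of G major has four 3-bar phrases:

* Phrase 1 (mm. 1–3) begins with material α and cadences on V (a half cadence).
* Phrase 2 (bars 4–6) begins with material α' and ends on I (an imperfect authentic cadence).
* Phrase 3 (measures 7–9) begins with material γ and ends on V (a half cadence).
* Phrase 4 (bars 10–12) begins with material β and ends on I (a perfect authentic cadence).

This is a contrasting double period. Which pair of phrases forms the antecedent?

phrases 1 and 2

In a double period the first pair of phrases (ending imperfect authentic cadence) is the large antecedent and the second pair (ending perfect authentic cadence) is the large consequent; the antecedent is phrases 1 and 2.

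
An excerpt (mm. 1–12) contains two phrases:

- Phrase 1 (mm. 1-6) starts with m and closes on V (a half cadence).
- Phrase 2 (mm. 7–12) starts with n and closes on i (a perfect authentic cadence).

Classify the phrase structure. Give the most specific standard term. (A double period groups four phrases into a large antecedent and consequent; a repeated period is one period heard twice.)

contrasting period

Phrase 1 ends with a half cadence (weaker) and phrase 2 with a perfect authentic cadence (stronger): antecedent + consequent = a period.
The two phrases open with different material (m / n), so the period is contrasting.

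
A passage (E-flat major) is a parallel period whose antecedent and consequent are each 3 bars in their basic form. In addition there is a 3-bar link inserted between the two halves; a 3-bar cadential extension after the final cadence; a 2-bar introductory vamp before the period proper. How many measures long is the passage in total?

Basic parallel period: 3 + 3 = 6 bars.
6 (basic form) + 3 (link) + 3 (cadential extension) + 2 (introduction) = 14.

14 measures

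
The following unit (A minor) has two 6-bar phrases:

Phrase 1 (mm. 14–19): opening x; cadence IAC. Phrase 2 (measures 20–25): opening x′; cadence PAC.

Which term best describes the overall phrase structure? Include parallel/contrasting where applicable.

Phrase 1 ends with an imperfect authentic cadence (weaker) and phrase 2 with a perfect authentic cadence (stronger): antecedent + consequent = a period.
The two phrases open with the same material (x / x′), so the period is parallel.

parallel period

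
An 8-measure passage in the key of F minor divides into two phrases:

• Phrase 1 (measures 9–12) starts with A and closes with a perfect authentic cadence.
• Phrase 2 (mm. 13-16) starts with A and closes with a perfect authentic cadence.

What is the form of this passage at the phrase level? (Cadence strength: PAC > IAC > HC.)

repeated phrase

Both phrases have the same opening (A) and the same cadence (perfect authentic cadence): the second is a restatement, not a consequent, so this is a repeated phrase rather than a period.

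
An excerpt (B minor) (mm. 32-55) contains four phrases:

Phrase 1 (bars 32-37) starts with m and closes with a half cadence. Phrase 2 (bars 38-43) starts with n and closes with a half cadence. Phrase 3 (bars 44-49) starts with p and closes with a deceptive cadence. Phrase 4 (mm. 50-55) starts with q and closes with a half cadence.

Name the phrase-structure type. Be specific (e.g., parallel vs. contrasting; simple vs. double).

Phrase 4 ends with a half cadence, no stronger than phrase 2's half cadence, so the four phrases do not form a double period; nor do phrases 3–4 duplicate 1–2, so it is not a repeated period. With no phrase reaching a conclusive cadence, the passage is a phrase group.

phrase group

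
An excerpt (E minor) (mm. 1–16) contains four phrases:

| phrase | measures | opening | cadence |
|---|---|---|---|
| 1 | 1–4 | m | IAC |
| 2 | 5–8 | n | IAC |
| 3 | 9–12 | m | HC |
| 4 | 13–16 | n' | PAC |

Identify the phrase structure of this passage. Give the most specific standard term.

parallel double period

Four phrases in two halves: the first half (mm. 1–8) ends with an imperfect authentic cadence, the second (measures 9–16) with a perfect authentic cadence — a large antecedent–consequent pair, i.e. a double period.
Phrase 3 begins with the same material as phrase 1, making it parallel.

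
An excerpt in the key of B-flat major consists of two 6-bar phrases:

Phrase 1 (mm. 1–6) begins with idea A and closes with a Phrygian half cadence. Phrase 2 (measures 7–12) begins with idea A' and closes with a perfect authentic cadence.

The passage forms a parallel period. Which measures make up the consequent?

measures 7–12

The antecedent is the phrase ending with the weaker cadence (Phrygian half cadence, phrase 1) and the consequent the one ending more conclusively (perfect authentic cadence, phrase 2); the consequent is measures 7-12.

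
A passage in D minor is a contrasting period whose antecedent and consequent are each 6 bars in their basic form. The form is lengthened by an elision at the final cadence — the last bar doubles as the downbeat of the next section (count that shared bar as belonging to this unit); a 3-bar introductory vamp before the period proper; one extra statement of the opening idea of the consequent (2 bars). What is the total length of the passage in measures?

Basic contrasting period: 6 + 6 = 12 bars.
12 (basic form) + 3 (introduction) + 2 (extra statement) = 17.
The elision shares a bar with the next section but does not change this unit's count.

17 measures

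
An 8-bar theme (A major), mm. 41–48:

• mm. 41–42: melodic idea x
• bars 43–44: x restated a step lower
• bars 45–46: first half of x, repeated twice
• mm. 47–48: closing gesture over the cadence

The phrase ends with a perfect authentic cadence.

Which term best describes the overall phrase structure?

Basic idea (bars 41–42) + its repetition (mm. 43–44) form the presentation; fragmentation and cadence (measures 45–48) form the continuation — the 8-bar whole is a sentence.

sentence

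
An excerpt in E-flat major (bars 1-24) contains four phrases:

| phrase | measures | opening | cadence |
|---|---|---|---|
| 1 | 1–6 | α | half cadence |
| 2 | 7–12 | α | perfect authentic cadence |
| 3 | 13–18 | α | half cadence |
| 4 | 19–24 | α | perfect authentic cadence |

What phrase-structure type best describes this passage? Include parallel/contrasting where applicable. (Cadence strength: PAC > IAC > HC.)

repeated period

The cadence pattern HC–PAC–HC–PAC is weak–strong twice, and phrases 3–4 restate phrases 1–2: a period heard twice, not a double period (which would end weakly at phrase 2).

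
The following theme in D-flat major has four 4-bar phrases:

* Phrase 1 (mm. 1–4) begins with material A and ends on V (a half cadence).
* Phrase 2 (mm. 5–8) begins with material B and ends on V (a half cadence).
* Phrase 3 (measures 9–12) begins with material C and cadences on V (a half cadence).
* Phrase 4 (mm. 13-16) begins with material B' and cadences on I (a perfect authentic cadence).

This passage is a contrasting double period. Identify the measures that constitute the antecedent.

measures 1–8

In a double period the four phrases pair into a large antecedent (phrases 1–2, ending half cadence) and a large consequent (phrases 3–4, ending perfect authentic cadence). The antecedent spans bars 1–8.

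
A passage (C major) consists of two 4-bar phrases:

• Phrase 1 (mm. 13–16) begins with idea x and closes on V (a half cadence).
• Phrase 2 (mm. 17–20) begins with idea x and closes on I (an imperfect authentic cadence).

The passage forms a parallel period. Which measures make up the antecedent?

measures 13–16

The phrase ending with the weaker cadence (half cadence) is the antecedent; the one ending more conclusively (imperfect authentic cadence) is the consequent. The antecedent is measures 13–16.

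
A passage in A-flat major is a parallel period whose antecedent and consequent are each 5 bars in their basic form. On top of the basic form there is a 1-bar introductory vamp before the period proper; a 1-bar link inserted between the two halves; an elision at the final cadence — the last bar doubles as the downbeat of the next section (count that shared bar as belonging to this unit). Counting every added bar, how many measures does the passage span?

12 measures

Basic parallel period: 5 + 5 = 10 bars.
10 (basic form) + 1 (introduction) + 1 (link) = 12.
The elision shares a bar with the next section but does not change this unit's count.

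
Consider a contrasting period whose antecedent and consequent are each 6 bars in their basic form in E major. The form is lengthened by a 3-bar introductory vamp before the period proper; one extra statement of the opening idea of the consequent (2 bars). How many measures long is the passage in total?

Basic contrasting period: 6 + 6 = 12 bars.
12 (basic form) + 3 (introduction) + 2 (extra statement) = 17.

17 measures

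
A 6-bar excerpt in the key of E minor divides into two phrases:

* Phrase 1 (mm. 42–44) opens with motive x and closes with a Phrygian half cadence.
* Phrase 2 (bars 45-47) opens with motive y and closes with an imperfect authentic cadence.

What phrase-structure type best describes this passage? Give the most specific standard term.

Phrase 1 ends with a Phrygian half cadence (weaker) and phrase 2 with an imperfect authentic cadence (stronger): antecedent + consequent = a period.
The two phrases open with different material (x / y), so the period is contrasting.

contrasting period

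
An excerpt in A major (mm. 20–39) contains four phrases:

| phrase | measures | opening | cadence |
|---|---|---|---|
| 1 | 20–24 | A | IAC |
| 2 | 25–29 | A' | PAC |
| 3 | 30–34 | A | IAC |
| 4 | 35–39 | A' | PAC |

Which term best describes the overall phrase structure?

repeated period

The cadence pattern IAC–PAC–IAC–PAC is weak–strong twice, and phrases 3–4 restate phrases 1–2: a period heard twice, not a double period (which would end weakly at phrase 2).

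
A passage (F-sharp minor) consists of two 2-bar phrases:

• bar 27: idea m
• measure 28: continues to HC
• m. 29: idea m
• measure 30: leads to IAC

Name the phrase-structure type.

Phrase 1 ends with a half cadence (weaker) and phrase 2 with an imperfect authentic cadence (stronger): antecedent + consequent = a period.
The two phrases open with the same material (m / m), so the period is parallel.

parallel period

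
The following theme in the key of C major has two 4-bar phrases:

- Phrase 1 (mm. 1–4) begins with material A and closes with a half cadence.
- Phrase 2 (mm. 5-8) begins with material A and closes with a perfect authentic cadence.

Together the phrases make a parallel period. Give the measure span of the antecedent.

measures 1–4

The phrase ending with the weaker cadence (half cadence) is the antecedent; the one ending more conclusively (perfect authentic cadence) is the consequent. The antecedent is measures 1–4.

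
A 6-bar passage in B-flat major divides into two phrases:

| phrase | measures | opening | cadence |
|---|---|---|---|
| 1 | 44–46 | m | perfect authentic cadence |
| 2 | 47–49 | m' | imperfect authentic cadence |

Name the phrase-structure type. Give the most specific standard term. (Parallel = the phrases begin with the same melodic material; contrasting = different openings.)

phrase group

The second phrase closes with an imperfect authentic cadence, which is not stronger than the first phrase's perfect authentic cadence; without a weak→strong cadential pair there is no antecedent–consequent relationship, so this is a phrase group rather than a period.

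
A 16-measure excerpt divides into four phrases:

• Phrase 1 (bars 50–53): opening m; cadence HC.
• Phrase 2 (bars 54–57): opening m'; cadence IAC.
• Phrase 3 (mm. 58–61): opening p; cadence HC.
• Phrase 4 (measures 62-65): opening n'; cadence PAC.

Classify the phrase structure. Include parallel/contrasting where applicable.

contrasting double period

Four phrases in two halves: the first half (measures 50–57) ends with an imperfect authentic cadence, the second (mm. 58–65) with a perfect authentic cadence — a large antecedent–consequent pair, i.e. a double period.
Phrase 3 begins with different material from phrase 1, making it contrasting.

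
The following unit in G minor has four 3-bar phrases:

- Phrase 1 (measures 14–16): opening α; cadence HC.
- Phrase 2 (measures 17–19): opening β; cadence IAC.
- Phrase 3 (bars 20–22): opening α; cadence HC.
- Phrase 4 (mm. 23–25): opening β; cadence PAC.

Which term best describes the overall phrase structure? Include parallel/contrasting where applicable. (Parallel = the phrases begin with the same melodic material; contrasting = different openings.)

parallel double period

Four phrases in two halves: the first half (mm. 14–19) ends with an imperfect authentic cadence, the second (bars 20-25) with a perfect authentic cadence — a large antecedent–consequent pair, i.e. a double period.
Phrase 3 begins with the same material as phrase 1, making it parallel.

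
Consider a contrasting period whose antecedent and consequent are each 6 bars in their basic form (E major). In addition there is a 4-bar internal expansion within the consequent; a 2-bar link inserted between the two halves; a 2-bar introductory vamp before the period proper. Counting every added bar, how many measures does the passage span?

Basic contrasting period: 6 + 6 = 12 bars.
12 (basic form) + 4 (internal expansion) + 2 (link) + 2 (introduction) = 20.

20 measures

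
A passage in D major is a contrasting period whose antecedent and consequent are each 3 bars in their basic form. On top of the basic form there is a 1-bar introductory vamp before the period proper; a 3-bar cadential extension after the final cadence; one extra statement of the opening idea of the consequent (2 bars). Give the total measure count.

Basic contrasting period: 3 + 3 = 6 bars.
6 (basic form) + 1 (introduction) + 3 (cadential extension) + 2 (extra statement) = 12.

12 measures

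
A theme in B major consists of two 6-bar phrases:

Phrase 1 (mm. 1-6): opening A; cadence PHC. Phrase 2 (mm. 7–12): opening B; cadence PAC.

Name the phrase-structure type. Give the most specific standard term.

Phrase 1 ends with a Phrygian half cadence (weaker) and phrase 2 with a perfect authentic cadence (stronger): antecedent + consequent = a period.
The two phrases open with different material (A / B), so the period is contrasting.

contrasting period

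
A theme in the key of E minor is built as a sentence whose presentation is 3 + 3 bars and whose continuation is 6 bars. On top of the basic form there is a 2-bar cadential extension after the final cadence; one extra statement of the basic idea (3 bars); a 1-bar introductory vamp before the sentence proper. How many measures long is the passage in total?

18 measures

Basic sentence: 3 + 3 + 6 = 12 bars.
12 (basic form) + 2 (cadential extension) + 3 (extra statement) + 1 (introduction) = 18.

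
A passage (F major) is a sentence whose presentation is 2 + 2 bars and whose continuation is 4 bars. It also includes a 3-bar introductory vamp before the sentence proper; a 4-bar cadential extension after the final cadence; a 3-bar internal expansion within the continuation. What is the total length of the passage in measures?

18 measures

Basic sentence: 2 + 2 + 4 = 8 bars.
8 (basic form) + 3 (introduction) + 4 (cadential extension) + 3 (internal expansion) = 18.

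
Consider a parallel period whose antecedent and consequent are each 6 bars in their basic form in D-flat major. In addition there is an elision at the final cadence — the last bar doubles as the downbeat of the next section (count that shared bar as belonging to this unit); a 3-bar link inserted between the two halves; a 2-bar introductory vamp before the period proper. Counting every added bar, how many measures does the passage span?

17 measures

Basic parallel period: 6 + 6 = 12 bars.
12 (basic form) + 3 (link) + 2 (introduction) = 17.
The elision shares a bar with the next section but does not change this unit's count.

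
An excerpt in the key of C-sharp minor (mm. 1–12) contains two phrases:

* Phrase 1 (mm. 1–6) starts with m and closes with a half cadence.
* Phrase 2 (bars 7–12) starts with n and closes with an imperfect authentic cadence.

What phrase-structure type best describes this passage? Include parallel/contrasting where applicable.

contrasting period

Phrase 1 ends with a half cadence (weaker) and phrase 2 with an imperfect authentic cadence (stronger): antecedent + consequent = a period.
The two phrases open with different material (m / n), so the period is contrasting.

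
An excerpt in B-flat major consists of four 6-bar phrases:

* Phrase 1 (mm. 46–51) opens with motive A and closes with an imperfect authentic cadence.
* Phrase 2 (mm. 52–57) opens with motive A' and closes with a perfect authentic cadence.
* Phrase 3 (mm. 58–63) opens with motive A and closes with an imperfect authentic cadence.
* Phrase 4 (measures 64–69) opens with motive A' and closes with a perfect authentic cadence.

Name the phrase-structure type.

The cadence pattern IAC–PAC–IAC–PAC is weak–strong twice, and phrases 3–4 restate phrases 1–2: a period heard twice, not a double period (which would end weakly at phrase 2).

repeated period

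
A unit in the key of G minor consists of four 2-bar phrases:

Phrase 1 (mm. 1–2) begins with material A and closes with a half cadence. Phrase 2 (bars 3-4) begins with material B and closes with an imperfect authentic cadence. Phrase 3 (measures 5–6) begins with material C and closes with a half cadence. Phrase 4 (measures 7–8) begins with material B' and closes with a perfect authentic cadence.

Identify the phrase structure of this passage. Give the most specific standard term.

contrasting double period

Four phrases in two halves: the first half (measures 1–4) ends with an imperfect authentic cadence, the second (measures 5–8) with a perfect authentic cadence — a large antecedent–consequent pair, i.e. a double period.
Phrase 3 begins with different material from phrase 1, making it contrasting.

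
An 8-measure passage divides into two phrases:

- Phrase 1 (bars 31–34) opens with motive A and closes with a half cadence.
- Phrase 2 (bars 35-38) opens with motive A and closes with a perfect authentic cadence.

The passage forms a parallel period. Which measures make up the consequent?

measures 35–38

The antecedent is the phrase ending with the weaker cadence (half cadence, phrase 1) and the consequent the one ending more conclusively (perfect authentic cadence, phrase 2); the consequent is bars 35-38.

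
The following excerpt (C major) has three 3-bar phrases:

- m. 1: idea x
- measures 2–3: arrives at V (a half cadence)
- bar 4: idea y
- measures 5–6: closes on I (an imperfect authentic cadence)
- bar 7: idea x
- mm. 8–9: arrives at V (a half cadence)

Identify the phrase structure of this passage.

phrase group

The final phrase closes with a half cadence, which is not stronger than the preceding imperfect authentic cadence; the 3 phrases lack an overall antecedent–consequent design and so form a phrase group.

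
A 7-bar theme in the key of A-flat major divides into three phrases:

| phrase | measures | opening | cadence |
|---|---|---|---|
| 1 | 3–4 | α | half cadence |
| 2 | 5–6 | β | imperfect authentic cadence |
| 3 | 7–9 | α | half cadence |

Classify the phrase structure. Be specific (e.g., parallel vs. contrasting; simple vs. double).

The final phrase closes with a half cadence, which is not stronger than the preceding imperfect authentic cadence; the 3 phrases lack an overall antecedent–consequent design and so form a phrase group.

phrase group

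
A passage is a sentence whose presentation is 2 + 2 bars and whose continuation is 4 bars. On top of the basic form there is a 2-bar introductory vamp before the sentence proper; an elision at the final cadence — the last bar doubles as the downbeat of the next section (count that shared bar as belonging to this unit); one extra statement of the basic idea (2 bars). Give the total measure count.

Basic sentence: 2 + 2 + 4 = 8 bars.
8 (basic form) + 2 (introduction) + 2 (extra statement) = 12.
The elision shares a bar with the next section but does not change this unit's count.

12 measures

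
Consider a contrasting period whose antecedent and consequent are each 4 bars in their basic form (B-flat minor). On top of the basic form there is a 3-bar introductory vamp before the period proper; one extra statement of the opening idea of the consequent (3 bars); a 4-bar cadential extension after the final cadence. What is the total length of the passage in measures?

Basic contrasting period: 4 + 4 = 8 bars.
8 (basic form) + 3 (introduction) + 3 (extra statement) + 4 (cadential extension) = 18.

18 measures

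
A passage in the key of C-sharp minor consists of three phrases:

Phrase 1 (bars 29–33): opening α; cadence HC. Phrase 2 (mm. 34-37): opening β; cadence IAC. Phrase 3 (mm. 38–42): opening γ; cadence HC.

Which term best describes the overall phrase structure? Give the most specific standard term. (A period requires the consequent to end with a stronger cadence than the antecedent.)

phrase group

The final phrase closes with a half cadence, which is not stronger than the preceding imperfect authentic cadence; the 3 phrases lack an overall antecedent–consequent design and so form a phrase group.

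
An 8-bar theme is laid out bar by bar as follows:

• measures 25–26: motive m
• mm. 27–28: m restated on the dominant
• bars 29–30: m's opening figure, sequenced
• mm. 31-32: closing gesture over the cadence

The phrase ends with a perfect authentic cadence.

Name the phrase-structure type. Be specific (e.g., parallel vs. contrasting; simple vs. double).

Basic idea (mm. 25–26) + its repetition (measures 27-28) form the presentation; fragmentation and cadence (mm. 29–32) form the continuation — the 8-bar whole is a sentence.

sentence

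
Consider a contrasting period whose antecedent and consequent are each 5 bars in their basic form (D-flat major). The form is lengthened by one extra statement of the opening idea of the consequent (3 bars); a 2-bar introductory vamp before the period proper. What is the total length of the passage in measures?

15 measures

Basic contrasting period: 5 + 5 = 10 bars.
10 (basic form) + 3 (extra statement) + 2 (introduction) = 15.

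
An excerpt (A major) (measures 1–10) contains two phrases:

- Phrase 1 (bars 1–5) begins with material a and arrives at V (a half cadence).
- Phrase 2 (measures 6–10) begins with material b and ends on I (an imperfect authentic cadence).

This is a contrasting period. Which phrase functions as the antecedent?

phrase 1

The phrase ending with the weaker cadence (half cadence) is the antecedent; the one ending more conclusively (imperfect authentic cadence) is the consequent. The antecedent is phrase 1.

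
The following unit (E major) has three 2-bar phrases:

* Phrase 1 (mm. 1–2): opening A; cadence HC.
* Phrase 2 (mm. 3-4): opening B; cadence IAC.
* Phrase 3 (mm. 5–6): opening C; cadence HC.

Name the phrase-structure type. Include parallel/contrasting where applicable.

phrase group

The final phrase closes with a half cadence, which is not stronger than the preceding imperfect authentic cadence; the 3 phrases lack an overall antecedent–consequent design and so form a phrase group.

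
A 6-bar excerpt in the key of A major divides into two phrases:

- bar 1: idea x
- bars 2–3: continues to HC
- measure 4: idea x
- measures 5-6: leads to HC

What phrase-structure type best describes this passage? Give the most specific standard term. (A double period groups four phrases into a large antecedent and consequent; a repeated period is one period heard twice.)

Both phrases have the same opening (x) and the same cadence (half cadence): the second is a restatement, not a consequent, so this is a repeated phrase rather than a period.

repeated phrase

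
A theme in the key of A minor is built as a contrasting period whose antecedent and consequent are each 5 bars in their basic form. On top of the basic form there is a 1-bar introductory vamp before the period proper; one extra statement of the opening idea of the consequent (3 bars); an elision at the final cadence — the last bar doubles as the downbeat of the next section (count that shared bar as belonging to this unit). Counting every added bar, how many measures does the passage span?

Basic contrasting period: 5 + 5 = 10 bars.
10 (basic form) + 1 (introduction) + 3 (extra statement) = 14.
The elision shares a bar with the next section but does not change this unit's count.

14 measures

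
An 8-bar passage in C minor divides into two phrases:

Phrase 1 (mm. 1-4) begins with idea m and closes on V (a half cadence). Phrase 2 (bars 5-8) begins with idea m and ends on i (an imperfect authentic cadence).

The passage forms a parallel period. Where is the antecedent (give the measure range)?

The antecedent is the phrase ending with the weaker cadence (half cadence, phrase 1) and the consequent the one ending more conclusively (imperfect authentic cadence, phrase 2); the antecedent is mm. 1-4.

measures 1–4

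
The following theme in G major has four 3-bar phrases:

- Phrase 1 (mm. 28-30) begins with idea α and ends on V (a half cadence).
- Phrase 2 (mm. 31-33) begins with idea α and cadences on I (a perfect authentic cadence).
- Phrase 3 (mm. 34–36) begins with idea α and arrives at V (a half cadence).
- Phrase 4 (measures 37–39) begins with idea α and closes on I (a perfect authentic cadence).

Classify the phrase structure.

repeated period

The cadence pattern HC–PAC–HC–PAC is weak–strong twice, and phrases 3–4 restate phrases 1–2: a period heard twice, not a double period (which would end weakly at phrase 2).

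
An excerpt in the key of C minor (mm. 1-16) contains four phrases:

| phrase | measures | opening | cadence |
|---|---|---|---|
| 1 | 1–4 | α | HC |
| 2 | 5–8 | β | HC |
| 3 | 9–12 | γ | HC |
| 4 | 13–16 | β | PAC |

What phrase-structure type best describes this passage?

Four phrases in two halves: the first half (mm. 1-8) ends with a half cadence, the second (mm. 9–16) with a perfect authentic cadence — a large antecedent–consequent pair, i.e. a double period.
Phrase 3 begins with different material from phrase 1, making it contrasting.

contrasting double period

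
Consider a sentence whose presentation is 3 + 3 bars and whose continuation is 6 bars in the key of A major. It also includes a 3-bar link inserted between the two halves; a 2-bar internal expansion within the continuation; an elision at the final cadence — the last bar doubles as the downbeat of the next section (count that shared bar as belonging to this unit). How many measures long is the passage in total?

17 measures

Basic sentence: 3 + 3 + 6 = 12 bars.
12 (basic form) + 3 (link) + 2 (internal expansion) = 17.
The elision shares a bar with the next section but does not change this unit's count.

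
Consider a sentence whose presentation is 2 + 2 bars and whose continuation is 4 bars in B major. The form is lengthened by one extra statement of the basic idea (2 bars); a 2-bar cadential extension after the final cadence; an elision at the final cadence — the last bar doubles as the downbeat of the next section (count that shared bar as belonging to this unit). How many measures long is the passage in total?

12 measures

Basic sentence: 2 + 2 + 4 = 8 bars.
8 (basic form) + 2 (extra statement) + 2 (cadential extension) = 12.
The elision shares a bar with the next section but does not change this unit's count.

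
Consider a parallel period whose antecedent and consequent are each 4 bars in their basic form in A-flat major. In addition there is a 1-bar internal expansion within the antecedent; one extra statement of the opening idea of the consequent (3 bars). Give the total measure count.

Basic parallel period: 4 + 4 = 8 bars.
8 (basic form) + 1 (internal expansion) + 3 (extra statement) = 12.

12 measures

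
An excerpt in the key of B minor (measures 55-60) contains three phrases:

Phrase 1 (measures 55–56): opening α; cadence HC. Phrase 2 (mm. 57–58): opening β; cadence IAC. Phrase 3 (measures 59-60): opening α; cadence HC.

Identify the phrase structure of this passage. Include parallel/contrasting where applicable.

phrase group

The final phrase closes with a half cadence, which is not stronger than the preceding imperfect authentic cadence; the 3 phrases lack an overall antecedent–consequent design and so form a phrase group.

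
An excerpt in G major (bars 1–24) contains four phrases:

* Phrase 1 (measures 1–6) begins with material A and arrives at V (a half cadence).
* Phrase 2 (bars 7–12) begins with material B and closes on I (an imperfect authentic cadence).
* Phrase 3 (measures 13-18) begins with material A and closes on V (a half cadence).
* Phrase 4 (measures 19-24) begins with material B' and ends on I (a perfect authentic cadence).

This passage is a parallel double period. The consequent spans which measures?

In a double period the four phrases pair into a large antecedent (phrases 1–2, ending imperfect authentic cadence) and a large consequent (phrases 3–4, ending perfect authentic cadence). The consequent spans mm. 13–24.

measures 13–24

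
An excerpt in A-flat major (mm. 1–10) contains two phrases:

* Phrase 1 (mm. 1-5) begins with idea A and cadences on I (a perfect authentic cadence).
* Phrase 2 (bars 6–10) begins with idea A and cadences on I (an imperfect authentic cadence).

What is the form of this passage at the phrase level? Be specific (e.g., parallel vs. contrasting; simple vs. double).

The second phrase closes with an imperfect authentic cadence, which is not stronger than the first phrase's perfect authentic cadence; without a weak→strong cadential pair there is no antecedent–consequent relationship, so this is a phrase group rather than a period.

phrase group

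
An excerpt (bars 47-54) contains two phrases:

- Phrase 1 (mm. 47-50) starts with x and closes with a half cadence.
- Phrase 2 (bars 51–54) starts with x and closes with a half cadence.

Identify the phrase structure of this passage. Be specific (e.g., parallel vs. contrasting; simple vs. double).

repeated phrase

Both phrases have the same opening (x) and the same cadence (half cadence): the second is a restatement, not a consequent, so this is a repeated phrase rather than a period.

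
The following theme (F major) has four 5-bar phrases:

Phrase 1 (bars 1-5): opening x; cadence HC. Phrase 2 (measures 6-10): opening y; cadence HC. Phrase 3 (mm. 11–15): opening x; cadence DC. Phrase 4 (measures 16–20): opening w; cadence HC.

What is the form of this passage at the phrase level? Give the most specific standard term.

phrase group

Phrase 4 ends with a half cadence, no stronger than phrase 2's half cadence, so the four phrases do not form a double period; nor do phrases 3–4 duplicate 1–2, so it is not a repeated period. With no phrase reaching a conclusive cadence, the passage is a phrase group.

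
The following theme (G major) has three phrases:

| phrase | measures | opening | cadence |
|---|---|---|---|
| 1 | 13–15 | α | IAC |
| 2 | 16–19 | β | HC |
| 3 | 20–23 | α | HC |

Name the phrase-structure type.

The final phrase closes with a half cadence, which is not stronger than the preceding half cadence; the 3 phrases lack an overall antecedent–consequent design and so form a phrase group.

phrase group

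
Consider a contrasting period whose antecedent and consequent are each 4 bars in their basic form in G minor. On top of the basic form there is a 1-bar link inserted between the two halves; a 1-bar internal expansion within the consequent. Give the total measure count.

Basic contrasting period: 4 + 4 = 8 bars.
8 (basic form) + 1 (link) + 1 (internal expansion) = 10.

10 measures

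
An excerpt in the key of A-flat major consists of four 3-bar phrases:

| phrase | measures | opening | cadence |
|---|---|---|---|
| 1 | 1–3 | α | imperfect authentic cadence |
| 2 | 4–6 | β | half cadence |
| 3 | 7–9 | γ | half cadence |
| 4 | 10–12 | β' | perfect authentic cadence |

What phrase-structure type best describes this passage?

contrasting double period

Four phrases in two halves: the first half (measures 1–6) ends with a half cadence, the second (bars 7–12) with a perfect authentic cadence — a large antecedent–consequent pair, i.e. a double period.
Phrase 3 begins with different material from phrase 1, making it contrasting.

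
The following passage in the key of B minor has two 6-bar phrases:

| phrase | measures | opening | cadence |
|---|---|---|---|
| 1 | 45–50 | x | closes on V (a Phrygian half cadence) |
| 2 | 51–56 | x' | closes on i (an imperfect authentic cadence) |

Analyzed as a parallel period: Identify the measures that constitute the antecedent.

measures 45–50

The antecedent is the phrase ending with the weaker cadence (Phrygian half cadence, phrase 1) and the consequent the one ending more conclusively (imperfect authentic cadence, phrase 2); the antecedent is mm. 45–50.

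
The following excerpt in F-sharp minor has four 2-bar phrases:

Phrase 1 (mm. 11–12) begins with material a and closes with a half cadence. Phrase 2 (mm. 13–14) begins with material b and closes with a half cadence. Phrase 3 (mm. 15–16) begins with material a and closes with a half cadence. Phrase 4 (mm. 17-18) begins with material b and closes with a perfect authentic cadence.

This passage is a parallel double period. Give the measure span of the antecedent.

measures 11–14

In a double period the four phrases pair into a large antecedent (phrases 1–2, ending half cadence) and a large consequent (phrases 3–4, ending perfect authentic cadence). The antecedent spans mm. 11–14.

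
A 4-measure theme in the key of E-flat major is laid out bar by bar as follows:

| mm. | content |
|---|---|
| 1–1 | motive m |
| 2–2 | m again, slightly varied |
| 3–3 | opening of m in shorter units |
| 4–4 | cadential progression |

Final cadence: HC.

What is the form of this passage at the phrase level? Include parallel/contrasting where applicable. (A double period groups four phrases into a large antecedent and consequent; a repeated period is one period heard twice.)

Basic idea (m. 1) + its repetition (measure 2) form the presentation; fragmentation and cadence (mm. 3–4) form the continuation — the 4-bar whole is a sentence.

sentence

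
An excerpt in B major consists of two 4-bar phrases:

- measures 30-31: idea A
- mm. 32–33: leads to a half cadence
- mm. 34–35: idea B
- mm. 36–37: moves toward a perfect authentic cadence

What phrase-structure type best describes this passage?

Phrase 1 ends with a half cadence (weaker) and phrase 2 with a perfect authentic cadence (stronger): antecedent + consequent = a period.
The two phrases open with different material (A / B), so the period is contrasting.

contrasting period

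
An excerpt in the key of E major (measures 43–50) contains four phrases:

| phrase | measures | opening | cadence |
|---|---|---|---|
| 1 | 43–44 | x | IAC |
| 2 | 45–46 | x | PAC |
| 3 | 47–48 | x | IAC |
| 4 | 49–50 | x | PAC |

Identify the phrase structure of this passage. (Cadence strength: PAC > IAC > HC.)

The cadence pattern IAC–PAC–IAC–PAC is weak–strong twice, and phrases 3–4 restate phrases 1–2: a period heard twice, not a double period (which would end weakly at phrase 2).

repeated period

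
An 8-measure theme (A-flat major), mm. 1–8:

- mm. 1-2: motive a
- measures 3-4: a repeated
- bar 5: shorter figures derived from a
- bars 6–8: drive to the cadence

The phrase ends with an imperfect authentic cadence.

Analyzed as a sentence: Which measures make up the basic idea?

The presentation of a sentence is the basic idea (mm. 1–2) plus its repetition (bars 3–4); the basic idea is therefore mm. 1–2.

measures 1–2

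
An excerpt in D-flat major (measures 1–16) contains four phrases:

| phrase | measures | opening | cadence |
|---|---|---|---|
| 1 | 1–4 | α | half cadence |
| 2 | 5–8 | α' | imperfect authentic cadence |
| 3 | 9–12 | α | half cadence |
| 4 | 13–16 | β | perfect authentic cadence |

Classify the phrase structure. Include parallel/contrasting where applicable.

parallel double period

Four phrases in two halves: the first half (bars 1–8) ends with an imperfect authentic cadence, the second (mm. 9-16) with a perfect authentic cadence — a large antecedent–consequent pair, i.e. a double period.
Phrase 3 begins with the same material as phrase 1, making it parallel.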